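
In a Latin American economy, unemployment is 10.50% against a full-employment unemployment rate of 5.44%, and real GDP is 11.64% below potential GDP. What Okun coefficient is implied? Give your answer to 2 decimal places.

β ≈ 2.30

Okun's law: output gap = -β × (u - u*).
-11.64 = -β × (10.5 - 5.44) = -β × 5.06, so β = 11.64/5.06 = 2.30.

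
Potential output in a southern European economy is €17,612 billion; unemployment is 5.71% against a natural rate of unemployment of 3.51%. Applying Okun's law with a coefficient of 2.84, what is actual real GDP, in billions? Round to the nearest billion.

€16,512 billion

Unemployment gap = 5.71 - 3.51 = 2.2 points, so the output gap is -2.84 × 2.2 = -6.248%.
Actual GDP = 17612 × (1 - 6.248/100) = 17612 × 0.93752 ≈ 16512 billion.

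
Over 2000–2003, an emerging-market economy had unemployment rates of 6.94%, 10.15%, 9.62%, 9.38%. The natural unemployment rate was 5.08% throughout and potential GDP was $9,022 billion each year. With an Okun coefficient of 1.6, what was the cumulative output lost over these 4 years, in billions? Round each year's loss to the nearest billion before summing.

$2,276 billion

Year 2000: gap = -1.6 × (6.94 - 5.08) = -2.976%, loss ≈ 9022 × 2.976/100 ≈ 268.
Year 2001: gap = -1.6 × (10.15 - 5.08) = -8.112%, loss ≈ 9022 × 8.112/100 ≈ 732.
Year 2002: gap = -1.6 × (9.62 - 5.08) = -7.264%, loss ≈ 9022 × 7.264/100 ≈ 655.
Year 2003: gap = -1.6 × (9.38 - 5.08) = -6.88%, loss ≈ 9022 × 6.88/100 ≈ 621.
Total lost output = 268 + 732 + 655 + 621 = 2276 billion.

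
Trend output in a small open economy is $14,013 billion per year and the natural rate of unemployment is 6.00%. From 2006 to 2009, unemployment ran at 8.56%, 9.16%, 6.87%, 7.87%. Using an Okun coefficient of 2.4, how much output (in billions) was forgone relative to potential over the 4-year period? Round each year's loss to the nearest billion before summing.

$2,846 billion

Year 2006: gap = -2.4 × (8.56 - 6) = -6.144%, loss ≈ 14013 × 6.144/100 ≈ 861.
Year 2007: gap = -2.4 × (9.16 - 6) = -7.584%, loss ≈ 14013 × 7.584/100 ≈ 1063.
Year 2008: gap = -2.4 × (6.87 - 6) = -2.088%, loss ≈ 14013 × 2.088/100 ≈ 293.
Year 2009: gap = -2.4 × (7.87 - 6) = -4.488%, loss ≈ 14013 × 4.488/100 ≈ 629.
Total lost output = 861 + 1063 + 293 + 629 = 2846 billion.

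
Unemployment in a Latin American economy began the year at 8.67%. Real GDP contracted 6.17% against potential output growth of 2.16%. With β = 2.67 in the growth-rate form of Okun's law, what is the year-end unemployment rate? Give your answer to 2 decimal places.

Growth-rate Okun's law: g_Y = g_Y* - β × Δu, so Δu = (g_Y* - g_Y)/β.
Δu = (2.16 + 6.17)/2.67 = 8.33/2.67 = 3.12 percentage points.
Year-end unemployment = 8.67 + 3.12 = 11.79%.

11.79%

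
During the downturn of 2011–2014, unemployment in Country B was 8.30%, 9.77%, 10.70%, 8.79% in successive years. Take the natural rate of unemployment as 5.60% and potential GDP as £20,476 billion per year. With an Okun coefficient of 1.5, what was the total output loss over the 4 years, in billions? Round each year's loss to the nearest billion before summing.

Year 2011: gap = -1.5 × (8.3 - 5.6) = -4.05%, loss ≈ 20476 × 4.05/100 ≈ 829.
Year 2012: gap = -1.5 × (9.77 - 5.6) = -6.255%, loss ≈ 20476 × 6.255/100 ≈ 1281.
Year 2013: gap = -1.5 × (10.7 - 5.6) = -7.65%, loss ≈ 20476 × 7.65/100 ≈ 1566.
Year 2014: gap = -1.5 × (8.79 - 5.6) = -4.785%, loss ≈ 20476 × 4.785/100 ≈ 980.
Total lost output = 829 + 1281 + 1566 + 980 = 4656 billion.

£4,656 billion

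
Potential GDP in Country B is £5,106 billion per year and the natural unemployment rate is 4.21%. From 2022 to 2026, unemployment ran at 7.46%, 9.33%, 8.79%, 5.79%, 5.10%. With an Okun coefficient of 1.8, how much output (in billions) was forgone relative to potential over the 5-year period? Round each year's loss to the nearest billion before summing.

Year 2022: gap = -1.8 × (7.46 - 4.21) = -5.85%, loss ≈ 5106 × 5.85/100 ≈ 299.
Year 2023: gap = -1.8 × (9.33 - 4.21) = -9.216%, loss ≈ 5106 × 9.216/100 ≈ 471.
Year 2024: gap = -1.8 × (8.79 - 4.21) = -8.244%, loss ≈ 5106 × 8.244/100 ≈ 421.
Year 2025: gap = -1.8 × (5.79 - 4.21) = -2.844%, loss ≈ 5106 × 2.844/100 ≈ 145.
Year 2026: gap = -1.8 × (5.1 - 4.21) = -1.602%, loss ≈ 5106 × 1.602/100 ≈ 82.
Total lost output = 299 + 471 + 421 + 145 + 82 = 1418 billion.

£1,418 billion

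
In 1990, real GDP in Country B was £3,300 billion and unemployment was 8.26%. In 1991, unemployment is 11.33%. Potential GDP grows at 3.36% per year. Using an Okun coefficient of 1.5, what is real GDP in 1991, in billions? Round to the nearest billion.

£3,259 billion

Δu = 11.33 - 8.26 = 3.07 points.
Okun's law (growth form): g_Y = g_Y* - β × Δu = 3.36 - 1.5 × (3.07) = 3.36 - 4.605 = -1.245%.
Real GDP in the next year = 3300 × (1 - 1.245/100) = 3300 × 0.98755 ≈ 3259 billion.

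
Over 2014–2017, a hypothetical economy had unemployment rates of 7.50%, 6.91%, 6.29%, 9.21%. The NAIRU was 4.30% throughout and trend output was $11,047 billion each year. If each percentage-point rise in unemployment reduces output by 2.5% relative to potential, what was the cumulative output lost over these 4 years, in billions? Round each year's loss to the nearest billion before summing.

Year 2014: gap = -2.5 × (7.5 - 4.3) = -8%, loss ≈ 11047 × 8/100 ≈ 884.
Year 2015: gap = -2.5 × (6.91 - 4.3) = -6.525%, loss ≈ 11047 × 6.525/100 ≈ 721.
Year 2016: gap = -2.5 × (6.29 - 4.3) = -4.975%, loss ≈ 11047 × 4.975/100 ≈ 550.
Year 2017: gap = -2.5 × (9.21 - 4.3) = -12.275%, loss ≈ 11047 × 12.275/100 ≈ 1356.
Total lost output = 884 + 721 + 550 + 1356 = 3511 billion.

$3,511 billion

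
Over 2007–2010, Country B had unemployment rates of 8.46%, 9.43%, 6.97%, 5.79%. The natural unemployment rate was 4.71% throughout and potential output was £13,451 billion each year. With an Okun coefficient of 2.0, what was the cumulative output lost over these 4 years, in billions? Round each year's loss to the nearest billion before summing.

£3,178 billion

Year 2007: gap = -2.0 × (8.46 - 4.71) = -7.5%, loss ≈ 13451 × 7.5/100 ≈ 1009.
Year 2008: gap = -2.0 × (9.43 - 4.71) = -9.44%, loss ≈ 13451 × 9.44/100 ≈ 1270.
Year 2009: gap = -2.0 × (6.97 - 4.71) = -4.52%, loss ≈ 13451 × 4.52/100 ≈ 608.
Year 2010: gap = -2.0 × (5.79 - 4.71) = -2.16%, loss ≈ 13451 × 2.16/100 ≈ 291.
Total lost output = 1009 + 1270 + 608 + 291 = 3178 billion.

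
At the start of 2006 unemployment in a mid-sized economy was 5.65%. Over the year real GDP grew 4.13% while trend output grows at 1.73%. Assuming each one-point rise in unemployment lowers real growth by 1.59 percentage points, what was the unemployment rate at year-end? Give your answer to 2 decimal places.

4.14%

Growth-rate Okun's law: g_Y = g_Y* - β × Δu, so Δu = (g_Y* - g_Y)/β.
Δu = (1.73 - 4.13)/1.59 = -2.4/1.59 = -1.51 percentage points.
Year-end unemployment = 5.65 - 1.51 = 4.14%.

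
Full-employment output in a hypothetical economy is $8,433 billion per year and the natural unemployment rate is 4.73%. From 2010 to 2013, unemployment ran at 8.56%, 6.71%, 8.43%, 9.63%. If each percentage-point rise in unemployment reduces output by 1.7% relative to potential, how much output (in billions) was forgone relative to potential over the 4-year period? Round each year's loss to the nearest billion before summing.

$2,065 billion

Year 2010: gap = -1.7 × (8.56 - 4.73) = -6.511%, loss ≈ 8433 × 6.511/100 ≈ 549.
Year 2011: gap = -1.7 × (6.71 - 4.73) = -3.366%, loss ≈ 8433 × 3.366/100 ≈ 284.
Year 2012: gap = -1.7 × (8.43 - 4.73) = -6.29%, loss ≈ 8433 × 6.29/100 ≈ 530.
Year 2013: gap = -1.7 × (9.63 - 4.73) = -8.33%, loss ≈ 8433 × 8.33/100 ≈ 702.
Total lost output = 549 + 284 + 530 + 702 = 2065 billion.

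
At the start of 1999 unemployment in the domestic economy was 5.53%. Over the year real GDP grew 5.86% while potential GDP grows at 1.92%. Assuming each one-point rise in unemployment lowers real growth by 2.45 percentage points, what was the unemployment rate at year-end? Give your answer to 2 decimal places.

3.92%

Growth-rate Okun's law: g_Y = g_Y* - β × Δu, so Δu = (g_Y* - g_Y)/β.
Δu = (1.92 - 5.86)/2.45 = -3.94/2.45 = -1.61 percentage points.
Year-end unemployment = 5.53 - 1.61 = 3.92%.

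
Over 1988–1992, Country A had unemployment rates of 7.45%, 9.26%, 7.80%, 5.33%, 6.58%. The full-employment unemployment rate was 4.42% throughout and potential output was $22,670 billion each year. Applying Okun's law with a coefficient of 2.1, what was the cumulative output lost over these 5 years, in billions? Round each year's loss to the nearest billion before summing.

Year 1988: gap = -2.1 × (7.45 - 4.42) = -6.363%, loss ≈ 22670 × 6.363/100 ≈ 1442.
Year 1989: gap = -2.1 × (9.26 - 4.42) = -10.164%, loss ≈ 22670 × 10.164/100 ≈ 2304.
Year 1990: gap = -2.1 × (7.8 - 4.42) = -7.098%, loss ≈ 22670 × 7.098/100 ≈ 1609.
Year 1991: gap = -2.1 × (5.33 - 4.42) = -1.911%, loss ≈ 22670 × 1.911/100 ≈ 433.
Year 1992: gap = -2.1 × (6.58 - 4.42) = -4.536%, loss ≈ 22670 × 4.536/100 ≈ 1028.
Total lost output = 1442 + 2304 + 1609 + 433 + 1028 = 6816 billion.

$6,816 billion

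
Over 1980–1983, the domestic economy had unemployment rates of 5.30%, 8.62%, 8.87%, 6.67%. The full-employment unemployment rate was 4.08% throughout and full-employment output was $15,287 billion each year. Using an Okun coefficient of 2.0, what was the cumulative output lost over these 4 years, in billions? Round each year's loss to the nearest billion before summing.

Year 1980: gap = -2.0 × (5.3 - 4.08) = -2.44%, loss ≈ 15287 × 2.44/100 ≈ 373.
Year 1981: gap = -2.0 × (8.62 - 4.08) = -9.08%, loss ≈ 15287 × 9.08/100 ≈ 1388.
Year 1982: gap = -2.0 × (8.87 - 4.08) = -9.58%, loss ≈ 15287 × 9.58/100 ≈ 1464.
Year 1983: gap = -2.0 × (6.67 - 4.08) = -5.18%, loss ≈ 15287 × 5.18/100 ≈ 792.
Total lost output = 373 + 1388 + 1464 + 792 = 4017 billion.

$4,017 billion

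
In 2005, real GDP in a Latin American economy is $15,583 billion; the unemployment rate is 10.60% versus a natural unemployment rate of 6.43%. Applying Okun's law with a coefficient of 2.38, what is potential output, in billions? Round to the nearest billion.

$17,300 billion

Unemployment gap = 10.6 - 6.43 = 4.17 points, so output gap = -2.38 × 4.17 = -9.9246%.
Since Y = Y* × (1 + gap/100), Y* = 15583/0.900754 ≈ 17300 billion.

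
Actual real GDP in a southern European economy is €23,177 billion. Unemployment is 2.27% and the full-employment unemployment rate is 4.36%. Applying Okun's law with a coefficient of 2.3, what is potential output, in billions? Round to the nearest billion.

€22,114 billion

Unemployment gap = 2.27 - 4.36 = -2.09 points, so output gap = -2.3 × (-2.09) = 4.807%.
Since Y = Y* × (1 + gap/100), Y* = 23177/1.04807 ≈ 22114 billion.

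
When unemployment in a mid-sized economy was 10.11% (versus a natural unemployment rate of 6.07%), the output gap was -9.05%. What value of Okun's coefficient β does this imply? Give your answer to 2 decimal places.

β ≈ 2.24

Okun's law: output gap = -β × (u - u*).
-9.05 = -β × (10.11 - 6.07) = -β × 4.04, so β = 9.05/4.04 = 2.24.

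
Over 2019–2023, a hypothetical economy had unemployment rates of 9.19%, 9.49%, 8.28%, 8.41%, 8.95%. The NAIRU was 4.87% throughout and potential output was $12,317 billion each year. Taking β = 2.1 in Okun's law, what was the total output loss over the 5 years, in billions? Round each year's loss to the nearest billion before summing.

$5,165 billion

Year 2019: gap = -2.1 × (9.19 - 4.87) = -9.072%, loss ≈ 12317 × 9.072/100 ≈ 1117.
Year 2020: gap = -2.1 × (9.49 - 4.87) = -9.702%, loss ≈ 12317 × 9.702/100 ≈ 1195.
Year 2021: gap = -2.1 × (8.28 - 4.87) = -7.161%, loss ≈ 12317 × 7.161/100 ≈ 882.
Year 2022: gap = -2.1 × (8.41 - 4.87) = -7.434%, loss ≈ 12317 × 7.434/100 ≈ 916.
Year 2023: gap = -2.1 × (8.95 - 4.87) = -8.568%, loss ≈ 12317 × 8.568/100 ≈ 1055.
Total lost output = 1117 + 1195 + 882 + 916 + 1055 = 5165 billion.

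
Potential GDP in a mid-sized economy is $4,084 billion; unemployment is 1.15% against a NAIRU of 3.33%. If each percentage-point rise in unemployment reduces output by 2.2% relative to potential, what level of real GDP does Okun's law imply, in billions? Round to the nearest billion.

Unemployment gap = 1.15 - 3.33 = -2.18 points, so the output gap is -2.2 × (-2.18) = 4.796%.
Actual GDP = 4084 × (1 + 4.796/100) = 4084 × 1.04796 ≈ 4280 billion.

$4,280 billion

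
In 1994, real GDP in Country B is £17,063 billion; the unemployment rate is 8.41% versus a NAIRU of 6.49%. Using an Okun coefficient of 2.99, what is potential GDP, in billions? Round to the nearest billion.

£18,102 billion

Unemployment gap = 8.41 - 6.49 = 1.92 points, so output gap = -2.99 × 1.92 = -5.7408%.
Since Y = Y* × (1 + gap/100), Y* = 17063/0.942592 ≈ 18102 billion.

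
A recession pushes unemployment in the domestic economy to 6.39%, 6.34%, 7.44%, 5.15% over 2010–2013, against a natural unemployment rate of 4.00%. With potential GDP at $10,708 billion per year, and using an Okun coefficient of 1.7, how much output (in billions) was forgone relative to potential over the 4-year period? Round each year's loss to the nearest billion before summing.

Year 2010: gap = -1.7 × (6.39 - 4) = -4.063%, loss ≈ 10708 × 4.063/100 ≈ 435.
Year 2011: gap = -1.7 × (6.34 - 4) = -3.978%, loss ≈ 10708 × 3.978/100 ≈ 426.
Year 2012: gap = -1.7 × (7.44 - 4) = -5.848%, loss ≈ 10708 × 5.848/100 ≈ 626.
Year 2013: gap = -1.7 × (5.15 - 4) = -1.955%, loss ≈ 10708 × 1.955/100 ≈ 209.
Total lost output = 435 + 426 + 626 + 209 = 1696 billion.

$1,696 billion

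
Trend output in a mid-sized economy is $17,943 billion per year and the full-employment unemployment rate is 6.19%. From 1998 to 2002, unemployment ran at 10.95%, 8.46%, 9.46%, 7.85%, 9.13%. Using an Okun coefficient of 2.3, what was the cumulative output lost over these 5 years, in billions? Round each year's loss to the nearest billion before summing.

$6,148 billion

Year 1998: gap = -2.3 × (10.95 - 6.19) = -10.948%, loss ≈ 17943 × 10.948/100 ≈ 1964.
Year 1999: gap = -2.3 × (8.46 - 6.19) = -5.221%, loss ≈ 17943 × 5.221/100 ≈ 937.
Year 2000: gap = -2.3 × (9.46 - 6.19) = -7.521%, loss ≈ 17943 × 7.521/100 ≈ 1349.
Year 2001: gap = -2.3 × (7.85 - 6.19) = -3.818%, loss ≈ 17943 × 3.818/100 ≈ 685.
Year 2002: gap = -2.3 × (9.13 - 6.19) = -6.762%, loss ≈ 17943 × 6.762/100 ≈ 1213.
Total lost output = 1964 + 937 + 1349 + 685 + 1213 = 6148 billion.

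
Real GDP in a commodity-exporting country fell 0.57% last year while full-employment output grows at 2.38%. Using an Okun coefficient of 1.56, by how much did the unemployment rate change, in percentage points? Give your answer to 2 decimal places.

1.89 percentage points

Growth-rate Okun's law: g_Y = g_Y* - β × Δu, so Δu = (g_Y* - g_Y)/β.
Δu = (2.38 + 0.57)/1.56 = 2.95/1.56 = 1.89 percentage points.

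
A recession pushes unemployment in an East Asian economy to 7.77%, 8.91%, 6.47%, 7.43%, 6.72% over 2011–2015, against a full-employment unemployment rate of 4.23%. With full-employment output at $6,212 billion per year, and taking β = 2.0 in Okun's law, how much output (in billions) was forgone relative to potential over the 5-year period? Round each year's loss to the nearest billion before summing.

Year 2011: gap = -2.0 × (7.77 - 4.23) = -7.08%, loss ≈ 6212 × 7.08/100 ≈ 440.
Year 2012: gap = -2.0 × (8.91 - 4.23) = -9.36%, loss ≈ 6212 × 9.36/100 ≈ 581.
Year 2013: gap = -2.0 × (6.47 - 4.23) = -4.48%, loss ≈ 6212 × 4.48/100 ≈ 278.
Year 2014: gap = -2.0 × (7.43 - 4.23) = -6.4%, loss ≈ 6212 × 6.4/100 ≈ 398.
Year 2015: gap = -2.0 × (6.72 - 4.23) = -4.98%, loss ≈ 6212 × 4.98/100 ≈ 309.
Total lost output = 440 + 581 + 278 + 398 + 309 = 2006 billion.

$2,006 billion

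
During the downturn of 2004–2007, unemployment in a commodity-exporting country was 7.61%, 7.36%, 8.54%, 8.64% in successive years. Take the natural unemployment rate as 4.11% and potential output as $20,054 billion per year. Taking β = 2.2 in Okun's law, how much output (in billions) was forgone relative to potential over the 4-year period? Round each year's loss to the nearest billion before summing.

$6,931 billion

Year 2004: gap = -2.2 × (7.61 - 4.11) = -7.7%, loss ≈ 20054 × 7.7/100 ≈ 1544.
Year 2005: gap = -2.2 × (7.36 - 4.11) = -7.15%, loss ≈ 20054 × 7.15/100 ≈ 1434.
Year 2006: gap = -2.2 × (8.54 - 4.11) = -9.746%, loss ≈ 20054 × 9.746/100 ≈ 1954.
Year 2007: gap = -2.2 × (8.64 - 4.11) = -9.966%, loss ≈ 20054 × 9.966/100 ≈ 1999.
Total lost output = 1544 + 1434 + 1954 + 1999 = 6931 billion.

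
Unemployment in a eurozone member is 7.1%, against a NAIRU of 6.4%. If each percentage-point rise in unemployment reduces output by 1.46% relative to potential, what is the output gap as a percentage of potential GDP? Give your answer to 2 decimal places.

The unemployment gap is 7.1 - 6.4 = 0.7 percentage points.
Okun's law gives an output gap of -1.46 × 0.7 = -1.022%, i.e. 1.02% below potential.

-1.02%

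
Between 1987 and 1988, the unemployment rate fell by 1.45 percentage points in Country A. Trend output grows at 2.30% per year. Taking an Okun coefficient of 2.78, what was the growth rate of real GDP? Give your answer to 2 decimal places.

Growth-rate Okun's law: g_Y = g_Y* - β × Δu.
g_Y = 2.30 - 2.78 × (-1.45) = 2.3 + 4.031 = 6.331%, i.e. 6.33% to 2 d.p.

6.33%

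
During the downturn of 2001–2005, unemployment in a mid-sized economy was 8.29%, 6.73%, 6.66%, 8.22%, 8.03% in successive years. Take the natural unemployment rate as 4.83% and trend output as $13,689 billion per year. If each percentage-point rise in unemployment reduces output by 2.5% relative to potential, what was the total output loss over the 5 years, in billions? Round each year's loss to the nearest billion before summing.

$4,715 billion

Year 2001: gap = -2.5 × (8.29 - 4.83) = -8.65%, loss ≈ 13689 × 8.65/100 ≈ 1184.
Year 2002: gap = -2.5 × (6.73 - 4.83) = -4.75%, loss ≈ 13689 × 4.75/100 ≈ 650.
Year 2003: gap = -2.5 × (6.66 - 4.83) = -4.575%, loss ≈ 13689 × 4.575/100 ≈ 626.
Year 2004: gap = -2.5 × (8.22 - 4.83) = -8.475%, loss ≈ 13689 × 8.475/100 ≈ 1160.
Year 2005: gap = -2.5 × (8.03 - 4.83) = -8%, loss ≈ 13689 × 8/100 ≈ 1095.
Total lost output = 1184 + 650 + 626 + 1160 + 1095 = 4715 billion.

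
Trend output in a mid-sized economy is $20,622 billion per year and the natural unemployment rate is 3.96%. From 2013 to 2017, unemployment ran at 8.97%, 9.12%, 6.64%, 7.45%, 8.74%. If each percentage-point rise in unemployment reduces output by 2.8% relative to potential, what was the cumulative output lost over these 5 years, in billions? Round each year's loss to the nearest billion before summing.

Year 2013: gap = -2.8 × (8.97 - 3.96) = -14.028%, loss ≈ 20622 × 14.028/100 ≈ 2893.
Year 2014: gap = -2.8 × (9.12 - 3.96) = -14.448%, loss ≈ 20622 × 14.448/100 ≈ 2979.
Year 2015: gap = -2.8 × (6.64 - 3.96) = -7.504%, loss ≈ 20622 × 7.504/100 ≈ 1547.
Year 2016: gap = -2.8 × (7.45 - 3.96) = -9.772%, loss ≈ 20622 × 9.772/100 ≈ 2015.
Year 2017: gap = -2.8 × (8.74 - 3.96) = -13.384%, loss ≈ 20622 × 13.384/100 ≈ 2760.
Total lost output = 2893 + 2979 + 1547 + 2015 + 2760 = 12194 billion.

$12,194 billion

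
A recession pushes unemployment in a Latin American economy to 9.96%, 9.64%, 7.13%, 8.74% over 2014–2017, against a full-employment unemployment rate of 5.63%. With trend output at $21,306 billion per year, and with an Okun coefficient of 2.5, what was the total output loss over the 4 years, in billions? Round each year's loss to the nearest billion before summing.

Year 2014: gap = -2.5 × (9.96 - 5.63) = -10.825%, loss ≈ 21306 × 10.825/100 ≈ 2306.
Year 2015: gap = -2.5 × (9.64 - 5.63) = -10.025%, loss ≈ 21306 × 10.025/100 ≈ 2136.
Year 2016: gap = -2.5 × (7.13 - 5.63) = -3.75%, loss ≈ 21306 × 3.75/100 ≈ 799.
Year 2017: gap = -2.5 × (8.74 - 5.63) = -7.775%, loss ≈ 21306 × 7.775/100 ≈ 1657.
Total lost output = 2306 + 2136 + 799 + 1657 = 6898 billion.

$6,898 billion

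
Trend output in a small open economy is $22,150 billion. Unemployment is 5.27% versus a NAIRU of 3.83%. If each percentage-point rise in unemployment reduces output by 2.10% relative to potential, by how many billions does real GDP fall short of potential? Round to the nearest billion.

$670 billion

Output gap = -2.10 × (5.27 - 3.83) = -2.1 × 1.44 = -3.024%.
Actual GDP ≈ 22150 × 0.96976 ≈ 21480 billion, so the shortfall is 22150 - 21480 = 670 billion.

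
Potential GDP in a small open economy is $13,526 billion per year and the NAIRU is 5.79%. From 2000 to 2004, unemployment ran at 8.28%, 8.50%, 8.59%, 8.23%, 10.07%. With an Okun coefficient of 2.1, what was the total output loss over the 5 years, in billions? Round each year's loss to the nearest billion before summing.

$4,181 billion

Year 2000: gap = -2.1 × (8.28 - 5.79) = -5.229%, loss ≈ 13526 × 5.229/100 ≈ 707.
Year 2001: gap = -2.1 × (8.5 - 5.79) = -5.691%, loss ≈ 13526 × 5.691/100 ≈ 770.
Year 2002: gap = -2.1 × (8.59 - 5.79) = -5.88%, loss ≈ 13526 × 5.88/100 ≈ 795.
Year 2003: gap = -2.1 × (8.23 - 5.79) = -5.124%, loss ≈ 13526 × 5.124/100 ≈ 693.
Year 2004: gap = -2.1 × (10.07 - 5.79) = -8.988%, loss ≈ 13526 × 8.988/100 ≈ 1216.
Total lost output = 707 + 770 + 795 + 693 + 1216 = 4181 billion.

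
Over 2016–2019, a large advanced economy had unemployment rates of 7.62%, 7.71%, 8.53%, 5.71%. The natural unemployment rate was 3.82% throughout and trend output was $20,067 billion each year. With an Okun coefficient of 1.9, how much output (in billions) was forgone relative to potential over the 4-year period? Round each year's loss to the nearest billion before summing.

Year 2016: gap = -1.9 × (7.62 - 3.82) = -7.22%, loss ≈ 20067 × 7.22/100 ≈ 1449.
Year 2017: gap = -1.9 × (7.71 - 3.82) = -7.391%, loss ≈ 20067 × 7.391/100 ≈ 1483.
Year 2018: gap = -1.9 × (8.53 - 3.82) = -8.949%, loss ≈ 20067 × 8.949/100 ≈ 1796.
Year 2019: gap = -1.9 × (5.71 - 3.82) = -3.591%, loss ≈ 20067 × 3.591/100 ≈ 721.
Total lost output = 1449 + 1483 + 1796 + 721 = 5449 billion.

$5,449 billion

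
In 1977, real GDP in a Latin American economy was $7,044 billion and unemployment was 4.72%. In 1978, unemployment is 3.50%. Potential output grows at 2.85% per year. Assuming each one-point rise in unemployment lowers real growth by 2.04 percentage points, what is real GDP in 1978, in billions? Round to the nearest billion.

Δu = 3.5 - 4.72 = -1.22 points.
Okun's law (growth form): g_Y = g_Y* - β × Δu = 2.85 - 2.04 × (-1.22) = 2.85 + 2.4888 = 5.3388%.
Real GDP in the next year = 7044 × (1 + 5.3388/100) = 7044 × 1.053388 ≈ 7420 billion.

$7,420 billion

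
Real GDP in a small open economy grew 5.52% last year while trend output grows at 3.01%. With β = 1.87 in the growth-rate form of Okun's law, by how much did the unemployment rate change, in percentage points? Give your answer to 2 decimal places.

-1.34 percentage points

Growth-rate Okun's law: g_Y = g_Y* - β × Δu, so Δu = (g_Y* - g_Y)/β.
Δu = (3.01 - 5.52)/1.87 = -2.51/1.87 = -1.34 percentage points.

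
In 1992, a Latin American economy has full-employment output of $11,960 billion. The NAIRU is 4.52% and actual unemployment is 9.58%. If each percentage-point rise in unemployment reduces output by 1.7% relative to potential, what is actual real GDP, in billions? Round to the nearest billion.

$10,931 billion

Unemployment gap = 9.58 - 4.52 = 5.06 points, so the output gap is -1.7 × 5.06 = -8.602%.
Actual GDP = 11960 × (1 - 8.602/100) = 11960 × 0.91398 ≈ 10931 billion.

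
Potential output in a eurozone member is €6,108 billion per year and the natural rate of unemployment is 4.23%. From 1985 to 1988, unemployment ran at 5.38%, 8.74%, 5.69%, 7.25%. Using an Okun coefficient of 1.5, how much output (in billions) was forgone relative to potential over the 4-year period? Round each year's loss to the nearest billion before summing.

Year 1985: gap = -1.5 × (5.38 - 4.23) = -1.725%, loss ≈ 6108 × 1.725/100 ≈ 105.
Year 1986: gap = -1.5 × (8.74 - 4.23) = -6.765%, loss ≈ 6108 × 6.765/100 ≈ 413.
Year 1987: gap = -1.5 × (5.69 - 4.23) = -2.19%, loss ≈ 6108 × 2.19/100 ≈ 134.
Year 1988: gap = -1.5 × (7.25 - 4.23) = -4.53%, loss ≈ 6108 × 4.53/100 ≈ 277.
Total lost output = 105 + 413 + 134 + 277 = 929 billion.

€929 billion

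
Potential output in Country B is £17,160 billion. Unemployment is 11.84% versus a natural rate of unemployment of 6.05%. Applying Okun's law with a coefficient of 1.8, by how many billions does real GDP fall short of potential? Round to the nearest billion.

Output gap = -1.8 × (11.84 - 6.05) = -1.8 × 5.79 = -10.422%.
Actual GDP ≈ 17160 × 0.89578 ≈ 15372 billion, so the shortfall is 17160 - 15372 = 1788 billion.

£1,788 billion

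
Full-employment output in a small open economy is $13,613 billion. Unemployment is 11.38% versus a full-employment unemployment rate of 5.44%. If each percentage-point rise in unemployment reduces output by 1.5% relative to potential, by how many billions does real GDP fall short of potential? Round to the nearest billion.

Output gap = -1.5 × (11.38 - 5.44) = -1.5 × 5.94 = -8.91%.
Actual GDP ≈ 13613 × 0.9109 ≈ 12400 billion, so the shortfall is 13613 - 12400 = 1213 billion.

$1,213 billion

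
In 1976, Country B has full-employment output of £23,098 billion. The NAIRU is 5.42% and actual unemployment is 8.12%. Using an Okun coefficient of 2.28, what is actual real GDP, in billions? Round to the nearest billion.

Unemployment gap = 8.12 - 5.42 = 2.7 points, so the output gap is -2.28 × 2.7 = -6.156%.
Actual GDP = 23098 × (1 - 6.156/100) = 23098 × 0.93844 ≈ 21676 billion.

£21,676 billion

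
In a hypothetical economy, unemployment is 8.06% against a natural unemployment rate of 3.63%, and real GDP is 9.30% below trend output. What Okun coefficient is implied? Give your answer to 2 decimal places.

Okun's law: output gap = -β × (u - u*).
-9.30 = -β × (8.06 - 3.63) = -β × 4.43, so β = 9.3/4.43 = 2.10.

β ≈ 2.10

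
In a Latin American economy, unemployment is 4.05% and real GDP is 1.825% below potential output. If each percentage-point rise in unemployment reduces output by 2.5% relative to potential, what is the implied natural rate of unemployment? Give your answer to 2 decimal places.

3.32%

From Okun's law, u - u* = -(output gap)/β = -(-1.825)/2.5 = 0.73 points.
So u* = 4.05 - 0.73 = 3.32%.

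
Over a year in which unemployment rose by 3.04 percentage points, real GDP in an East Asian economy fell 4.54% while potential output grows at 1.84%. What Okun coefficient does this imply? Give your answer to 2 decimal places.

Growth form: g_Y = g_Y* - β × Δu, so β = (g_Y* - g_Y)/Δu.
β = (1.84 + 4.54)/3.04 = 6.38/3.04 = 2.10.

β ≈ 2.10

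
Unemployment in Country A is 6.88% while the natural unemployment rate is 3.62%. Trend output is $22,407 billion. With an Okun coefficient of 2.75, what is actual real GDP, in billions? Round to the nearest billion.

$20,398 billion

Unemployment gap = 6.88 - 3.62 = 3.26 points, so the output gap is -2.75 × 3.26 = -8.965%.
Actual GDP = 22407 × (1 - 8.965/100) = 22407 × 0.91035 ≈ 20398 billion.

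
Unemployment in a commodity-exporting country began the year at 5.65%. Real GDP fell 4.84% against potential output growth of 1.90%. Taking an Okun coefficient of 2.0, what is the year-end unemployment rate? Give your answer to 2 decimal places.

9.02%

Growth-rate Okun's law: g_Y = g_Y* - β × Δu, so Δu = (g_Y* - g_Y)/β.
Δu = (1.9 + 4.84)/2.0 = 6.74/2.0 = 3.37 percentage points.
Year-end unemployment = 5.65 + 3.37 = 9.02%.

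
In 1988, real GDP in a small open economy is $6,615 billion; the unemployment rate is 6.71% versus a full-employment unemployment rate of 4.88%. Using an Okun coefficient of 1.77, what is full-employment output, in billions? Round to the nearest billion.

Unemployment gap = 6.71 - 4.88 = 1.83 points, so output gap = -1.77 × 1.83 = -3.2391%.
Since Y = Y* × (1 + gap/100), Y* = 6615/0.967609 ≈ 6836 billion.

$6,836 billion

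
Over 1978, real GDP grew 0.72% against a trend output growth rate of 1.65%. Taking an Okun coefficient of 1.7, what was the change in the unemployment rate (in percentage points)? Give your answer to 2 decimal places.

0.55 percentage points

Growth-rate Okun's law: g_Y = g_Y* - β × Δu, so Δu = (g_Y* - g_Y)/β.
Δu = (1.65 - 0.72)/1.7 = 0.93/1.7 = 0.55 percentage points.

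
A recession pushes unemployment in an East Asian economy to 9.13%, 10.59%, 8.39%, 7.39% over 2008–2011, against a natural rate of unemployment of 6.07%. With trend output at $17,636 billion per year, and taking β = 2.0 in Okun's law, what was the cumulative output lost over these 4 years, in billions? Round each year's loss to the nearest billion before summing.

Year 2008: gap = -2.0 × (9.13 - 6.07) = -6.12%, loss ≈ 17636 × 6.12/100 ≈ 1079.
Year 2009: gap = -2.0 × (10.59 - 6.07) = -9.04%, loss ≈ 17636 × 9.04/100 ≈ 1594.
Year 2010: gap = -2.0 × (8.39 - 6.07) = -4.64%, loss ≈ 17636 × 4.64/100 ≈ 818.
Year 2011: gap = -2.0 × (7.39 - 6.07) = -2.64%, loss ≈ 17636 × 2.64/100 ≈ 466.
Total lost output = 1079 + 1594 + 818 + 466 = 3957 billion.

$3,957 billion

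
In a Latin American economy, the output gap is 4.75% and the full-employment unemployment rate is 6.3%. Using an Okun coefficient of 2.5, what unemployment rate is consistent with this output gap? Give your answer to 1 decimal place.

From Okun's law, u - u* = -(output gap)/β = -(4.75)/2.5 = -1.9 points.
So u = 6.3 - 1.9 = 4.4%.

4.4%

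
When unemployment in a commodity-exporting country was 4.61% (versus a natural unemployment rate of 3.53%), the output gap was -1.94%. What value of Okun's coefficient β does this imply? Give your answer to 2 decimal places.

Okun's law: output gap = -β × (u - u*).
-1.94 = -β × (4.61 - 3.53) = -β × 1.08, so β = 1.94/1.08 = 1.80.

β ≈ 1.80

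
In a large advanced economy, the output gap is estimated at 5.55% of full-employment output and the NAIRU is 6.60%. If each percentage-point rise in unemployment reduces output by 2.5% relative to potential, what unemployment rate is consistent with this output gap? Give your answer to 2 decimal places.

4.38%

From Okun's law, u - u* = -(output gap)/β = -(5.55)/2.5 = -2.22 points.
So u = 6.6 - 2.22 = 4.38%.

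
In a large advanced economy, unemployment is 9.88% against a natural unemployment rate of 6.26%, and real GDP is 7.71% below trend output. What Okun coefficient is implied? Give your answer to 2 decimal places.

Okun's law: output gap = -β × (u - u*).
-7.71 = -β × (9.88 - 6.26) = -β × 3.62, so β = 7.71/3.62 = 2.13.

β ≈ 2.13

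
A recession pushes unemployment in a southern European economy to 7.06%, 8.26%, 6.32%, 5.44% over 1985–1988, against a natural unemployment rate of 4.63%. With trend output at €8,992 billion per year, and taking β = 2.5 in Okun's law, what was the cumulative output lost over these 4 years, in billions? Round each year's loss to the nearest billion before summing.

€1,924 billion

Year 1985: gap = -2.5 × (7.06 - 4.63) = -6.075%, loss ≈ 8992 × 6.075/100 ≈ 546.
Year 1986: gap = -2.5 × (8.26 - 4.63) = -9.075%, loss ≈ 8992 × 9.075/100 ≈ 816.
Year 1987: gap = -2.5 × (6.32 - 4.63) = -4.225%, loss ≈ 8992 × 4.225/100 ≈ 380.
Year 1988: gap = -2.5 × (5.44 - 4.63) = -2.025%, loss ≈ 8992 × 2.025/100 ≈ 182.
Total lost output = 546 + 816 + 380 + 182 = 1924 billion.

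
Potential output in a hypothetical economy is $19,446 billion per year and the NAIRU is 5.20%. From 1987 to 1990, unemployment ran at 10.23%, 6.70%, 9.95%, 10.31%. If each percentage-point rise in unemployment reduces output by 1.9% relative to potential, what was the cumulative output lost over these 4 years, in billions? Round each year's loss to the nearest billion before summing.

Year 1987: gap = -1.9 × (10.23 - 5.2) = -9.557%, loss ≈ 19446 × 9.557/100 ≈ 1858.
Year 1988: gap = -1.9 × (6.7 - 5.2) = -2.85%, loss ≈ 19446 × 2.85/100 ≈ 554.
Year 1989: gap = -1.9 × (9.95 - 5.2) = -9.025%, loss ≈ 19446 × 9.025/100 ≈ 1755.
Year 1990: gap = -1.9 × (10.31 - 5.2) = -9.709%, loss ≈ 19446 × 9.709/100 ≈ 1888.
Total lost output = 1858 + 554 + 1755 + 1888 = 6055 billion.

$6,055 billion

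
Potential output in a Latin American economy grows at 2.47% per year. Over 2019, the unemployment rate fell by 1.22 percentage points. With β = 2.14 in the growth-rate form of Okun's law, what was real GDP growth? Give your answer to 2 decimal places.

Growth-rate Okun's law: g_Y = g_Y* - β × Δu.
g_Y = 2.47 - 2.14 × (-1.22) = 2.47 + 2.6108 = 5.0808%, i.e. 5.08% to 2 d.p.

5.08%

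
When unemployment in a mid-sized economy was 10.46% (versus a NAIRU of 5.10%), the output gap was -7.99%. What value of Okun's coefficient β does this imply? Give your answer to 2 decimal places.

β ≈ 1.49

Okun's law: output gap = -β × (u - u*).
-7.99 = -β × (10.46 - 5.1) = -β × 5.36, so β = 7.99/5.36 = 1.49.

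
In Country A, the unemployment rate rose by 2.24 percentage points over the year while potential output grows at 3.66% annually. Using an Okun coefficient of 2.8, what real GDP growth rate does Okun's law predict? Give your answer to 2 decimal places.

Growth-rate Okun's law: g_Y = g_Y* - β × Δu.
g_Y = 3.66 - 2.8 × (2.24) = 3.66 - 6.272 = -2.612%, i.e. -2.61% to 2 d.p.

-2.61%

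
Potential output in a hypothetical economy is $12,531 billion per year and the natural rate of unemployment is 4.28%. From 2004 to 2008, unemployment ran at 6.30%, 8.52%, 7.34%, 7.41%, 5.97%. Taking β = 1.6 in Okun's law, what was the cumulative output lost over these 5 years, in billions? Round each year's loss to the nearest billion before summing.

Year 2004: gap = -1.6 × (6.3 - 4.28) = -3.232%, loss ≈ 12531 × 3.232/100 ≈ 405.
Year 2005: gap = -1.6 × (8.52 - 4.28) = -6.784%, loss ≈ 12531 × 6.784/100 ≈ 850.
Year 2006: gap = -1.6 × (7.34 - 4.28) = -4.896%, loss ≈ 12531 × 4.896/100 ≈ 614.
Year 2007: gap = -1.6 × (7.41 - 4.28) = -5.008%, loss ≈ 12531 × 5.008/100 ≈ 628.
Year 2008: gap = -1.6 × (5.97 - 4.28) = -2.704%, loss ≈ 12531 × 2.704/100 ≈ 339.
Total lost output = 405 + 850 + 614 + 628 + 339 = 2836 billion.

$2,836 billion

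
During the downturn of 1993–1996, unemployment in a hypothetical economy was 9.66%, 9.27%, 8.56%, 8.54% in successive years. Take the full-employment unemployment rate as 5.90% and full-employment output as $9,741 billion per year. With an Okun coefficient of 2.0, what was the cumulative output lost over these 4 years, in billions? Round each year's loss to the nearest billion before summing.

$2,422 billion

Year 1993: gap = -2.0 × (9.66 - 5.9) = -7.52%, loss ≈ 9741 × 7.52/100 ≈ 733.
Year 1994: gap = -2.0 × (9.27 - 5.9) = -6.74%, loss ≈ 9741 × 6.74/100 ≈ 657.
Year 1995: gap = -2.0 × (8.56 - 5.9) = -5.32%, loss ≈ 9741 × 5.32/100 ≈ 518.
Year 1996: gap = -2.0 × (8.54 - 5.9) = -5.28%, loss ≈ 9741 × 5.28/100 ≈ 514.
Total lost output = 733 + 657 + 518 + 514 = 2422 billion.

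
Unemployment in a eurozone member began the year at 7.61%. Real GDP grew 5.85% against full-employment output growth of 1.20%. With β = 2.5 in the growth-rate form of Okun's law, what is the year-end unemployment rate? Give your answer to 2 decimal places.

Growth-rate Okun's law: g_Y = g_Y* - β × Δu, so Δu = (g_Y* - g_Y)/β.
Δu = (1.2 - 5.85)/2.5 = -4.65/2.5 = -1.86 percentage points.
Year-end unemployment = 7.61 - 1.86 = 5.75%.

5.75%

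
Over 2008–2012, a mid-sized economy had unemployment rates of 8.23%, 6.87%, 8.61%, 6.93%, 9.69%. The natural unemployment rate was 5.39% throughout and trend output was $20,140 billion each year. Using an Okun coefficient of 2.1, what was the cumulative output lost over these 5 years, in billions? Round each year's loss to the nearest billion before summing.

Year 2008: gap = -2.1 × (8.23 - 5.39) = -5.964%, loss ≈ 20140 × 5.964/100 ≈ 1201.
Year 2009: gap = -2.1 × (6.87 - 5.39) = -3.108%, loss ≈ 20140 × 3.108/100 ≈ 626.
Year 2010: gap = -2.1 × (8.61 - 5.39) = -6.762%, loss ≈ 20140 × 6.762/100 ≈ 1362.
Year 2011: gap = -2.1 × (6.93 - 5.39) = -3.234%, loss ≈ 20140 × 3.234/100 ≈ 651.
Year 2012: gap = -2.1 × (9.69 - 5.39) = -9.03%, loss ≈ 20140 × 9.03/100 ≈ 1819.
Total lost output = 1201 + 626 + 1362 + 651 + 1819 = 5659 billion.

$5,659 billion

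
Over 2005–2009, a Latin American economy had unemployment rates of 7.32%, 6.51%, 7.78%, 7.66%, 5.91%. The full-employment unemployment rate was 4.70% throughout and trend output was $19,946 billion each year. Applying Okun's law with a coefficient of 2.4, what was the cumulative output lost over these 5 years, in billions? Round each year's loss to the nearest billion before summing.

Year 2005: gap = -2.4 × (7.32 - 4.7) = -6.288%, loss ≈ 19946 × 6.288/100 ≈ 1254.
Year 2006: gap = -2.4 × (6.51 - 4.7) = -4.344%, loss ≈ 19946 × 4.344/100 ≈ 866.
Year 2007: gap = -2.4 × (7.78 - 4.7) = -7.392%, loss ≈ 19946 × 7.392/100 ≈ 1474.
Year 2008: gap = -2.4 × (7.66 - 4.7) = -7.104%, loss ≈ 19946 × 7.104/100 ≈ 1417.
Year 2009: gap = -2.4 × (5.91 - 4.7) = -2.904%, loss ≈ 19946 × 2.904/100 ≈ 579.
Total lost output = 1254 + 866 + 1474 + 1417 + 579 = 5590 billion.

$5,590 billion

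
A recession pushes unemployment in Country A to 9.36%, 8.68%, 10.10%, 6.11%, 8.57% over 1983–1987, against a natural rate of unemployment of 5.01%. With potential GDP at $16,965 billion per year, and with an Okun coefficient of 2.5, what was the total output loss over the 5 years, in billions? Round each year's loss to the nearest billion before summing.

$7,538 billion

Year 1983: gap = -2.5 × (9.36 - 5.01) = -10.875%, loss ≈ 16965 × 10.875/100 ≈ 1845.
Year 1984: gap = -2.5 × (8.68 - 5.01) = -9.175%, loss ≈ 16965 × 9.175/100 ≈ 1557.
Year 1985: gap = -2.5 × (10.1 - 5.01) = -12.725%, loss ≈ 16965 × 12.725/100 ≈ 2159.
Year 1986: gap = -2.5 × (6.11 - 5.01) = -2.75%, loss ≈ 16965 × 2.75/100 ≈ 467.
Year 1987: gap = -2.5 × (8.57 - 5.01) = -8.9%, loss ≈ 16965 × 8.9/100 ≈ 1510.
Total lost output = 1845 + 1557 + 2159 + 467 + 1510 = 7538 billion.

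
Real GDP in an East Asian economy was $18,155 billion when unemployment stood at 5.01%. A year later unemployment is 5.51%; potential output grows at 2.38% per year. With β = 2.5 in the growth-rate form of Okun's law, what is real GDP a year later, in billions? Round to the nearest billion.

Δu = 5.51 - 5.01 = 0.5 points.
Okun's law (growth form): g_Y = g_Y* - β × Δu = 2.38 - 2.5 × (0.50) = 2.38 - 1.25 = 1.13%.
Real GDP in the next year = 18155 × (1 + 1.13/100) = 18155 × 1.0113 ≈ 18360 billion.

$18,360 billion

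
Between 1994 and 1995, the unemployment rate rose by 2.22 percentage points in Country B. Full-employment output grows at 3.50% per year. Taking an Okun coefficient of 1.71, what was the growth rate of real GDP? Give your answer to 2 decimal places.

Growth-rate Okun's law: g_Y = g_Y* - β × Δu.
g_Y = 3.50 - 1.71 × (2.22) = 3.5 - 3.7962 = -0.2962%, i.e. -0.30% to 2 d.p.

-0.30%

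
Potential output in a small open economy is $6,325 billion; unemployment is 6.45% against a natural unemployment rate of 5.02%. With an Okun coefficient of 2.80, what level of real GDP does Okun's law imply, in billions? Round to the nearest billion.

$6,072 billion

Unemployment gap = 6.45 - 5.02 = 1.43 points, so the output gap is -2.8 × 1.43 = -4.004%.
Actual GDP = 6325 × (1 - 4.004/100) = 6325 × 0.95996 ≈ 6072 billion.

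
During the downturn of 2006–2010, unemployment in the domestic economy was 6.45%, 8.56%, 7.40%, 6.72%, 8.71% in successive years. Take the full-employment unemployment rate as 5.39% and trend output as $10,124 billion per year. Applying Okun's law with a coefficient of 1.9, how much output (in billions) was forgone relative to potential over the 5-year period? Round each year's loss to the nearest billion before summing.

$2,096 billion

Year 2006: gap = -1.9 × (6.45 - 5.39) = -2.014%, loss ≈ 10124 × 2.014/100 ≈ 204.
Year 2007: gap = -1.9 × (8.56 - 5.39) = -6.023%, loss ≈ 10124 × 6.023/100 ≈ 610.
Year 2008: gap = -1.9 × (7.4 - 5.39) = -3.819%, loss ≈ 10124 × 3.819/100 ≈ 387.
Year 2009: gap = -1.9 × (6.72 - 5.39) = -2.527%, loss ≈ 10124 × 2.527/100 ≈ 256.
Year 2010: gap = -1.9 × (8.71 - 5.39) = -6.308%, loss ≈ 10124 × 6.308/100 ≈ 639.
Total lost output = 204 + 610 + 387 + 256 + 639 = 2096 billion.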